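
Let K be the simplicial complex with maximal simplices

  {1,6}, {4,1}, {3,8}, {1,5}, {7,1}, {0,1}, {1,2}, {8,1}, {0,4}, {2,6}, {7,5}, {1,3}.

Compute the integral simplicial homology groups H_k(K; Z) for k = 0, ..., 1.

H_0 ≅ Z,  H_1 ≅ Z^4.

Order the vertices as 0 < 1 < 2 < 3 < 4 < 5 < 6 < 7 < 8. Listing each simplex with vertices in this order, K has dimension 1 with simplices:

  0-simplices (9): [0], [1], [2], [3], [4], [5], [6], [7], [8]
  1-simplices (12): [0,1], [0,4], [1,2], [1,3], [1,4], [1,5], [1,6], [1,7], [1,8], [2,6], [3,8], [5,7]

so the chain groups are C_0 ≅ Z^9, C_1 ≅ Z^12.

The boundary map ∂_1: C_1 → C_0 maps an edge to its endpoints' difference, ∂[p,q] = q − p. For instance
  ∂[5,7] = [7] − [5].
This gives a 9×12 integer matrix of rank 8; reducing to Smith normal form yields diagonal entries (1,1,1,1,1,1,1,1).

Computing H_k = (kernel of ∂_k) / (image of ∂_{k+1}):

  H_0: rank C_0 − rank ∂_1 = 9 − 8 = 1, and the invariant factors of ∂_1 are all 1, so H_0 ≅ Z.
  H_1: rank ker ∂_1 − rank ∂_2 = (12 − 8) − 0 = 4, and there is no ∂_2, so H_1 ≅ Z^4.

(K is a triangulation of a wedge of 4 circles.)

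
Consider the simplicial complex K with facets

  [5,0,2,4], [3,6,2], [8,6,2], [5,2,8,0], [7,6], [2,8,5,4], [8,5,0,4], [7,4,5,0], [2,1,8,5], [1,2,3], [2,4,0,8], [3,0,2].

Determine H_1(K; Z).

K has 9 vertices, 23 edges, 20 triangles, 7 3-simplices.
rank ∂_1 = 8, rank ∂_2 = 14 ⇒ b_1 = 23 − 8 − 14 = 1; all invariant factors of ∂_2 are 1 so no torsion. So H_1 = Z.

H_1 ≅ Z.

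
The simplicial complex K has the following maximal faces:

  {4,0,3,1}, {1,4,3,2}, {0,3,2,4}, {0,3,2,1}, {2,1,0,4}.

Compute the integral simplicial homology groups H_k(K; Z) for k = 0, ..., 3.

H_0 = Z,  H_1 = 0,  H_2 = 0,  H_3 = Z.

Order the vertices as 0 < 1 < 2 < 3 < 4. Listing each simplex with vertices in this order, K has dimension 3 with simplices:

  0-simplices (5): [0], [1], [2], [3], [4]
  1-simplices (10): [0,1], [0,2], [0,3], [0,4], [1,2], [1,3], [1,4], [2,3], [2,4], [3,4]
  2-simplices (10): [0,1,2], [0,1,3], [0,1,4], [0,2,3], [0,2,4], [0,3,4], [1,2,3], [1,2,4], [1,3,4], [2,3,4]
  3-simplices (5): [0,1,2,3], [0,1,2,4], [0,1,3,4], [0,2,3,4], [1,2,3,4]

giving chain groups C_0 ≅ Z^5, C_1 ≅ Z^10, C_2 ≅ Z^10, C_3 ≅ Z^5.

∂_1: C_1 → C_0 is given by ∂[p,q] = [q] − [p].
The 5×10 boundary matrix has rank 4 and Smith normal form diag(1,1,1,1).

∂_2: C_2 → C_1 acts by ∂[p,q,r] = [q,r] − [p,r] + [p,q]. For instance
  ∂[1,2,4] = [2,4] − [1,4] + [1,2],
  ∂[0,2,4] = [2,4] − [0,4] + [0,2].
The 10×10 boundary matrix has rank 6 and Smith normal form diag(1,1,1,1,1,1).

Boundary ∂_3: C_3 → C_2 sends each 3-simplex σ to the alternating sum Σ_i (−1)^i (σ with its i-th vertex removed). For instance
  ∂[0,1,3,4] = [1,3,4] − [0,3,4] + [0,1,4] − [0,1,3],
  ∂[1,2,3,4] = [2,3,4] − [1,3,4] + [1,2,4] − [1,2,3].
As a 10×5 matrix over Z this has rank 4, with invariant factors (1,1,1,1).

Computing H_k = (kernel of ∂_k) / (image of ∂_{k+1}):

  H_0: rank C_0 − rank ∂_1 = 5 − 4 = 1, and the invariant factors of ∂_1 are all 1, so H_0 ≅ Z.
  H_1: rank ker ∂_1 − rank ∂_2 = (10 − 4) − 6 = 0, and the invariant factors of ∂_2 are all 1, so H_1 ≅ 0.
  H_2: rank ker ∂_2 − rank ∂_3 = (10 − 6) − 4 = 0, and the invariant factors of ∂_3 are all 1, so H_2 ≅ 0.
  H_3: rank ker ∂_3 − rank ∂_4 = (5 − 4) − 0 = 1, and there is no ∂_4, so H_3 ≅ Z.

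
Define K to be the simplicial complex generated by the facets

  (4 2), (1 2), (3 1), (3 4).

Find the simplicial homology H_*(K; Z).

H_0 = Z,  H_1 = Z.

Take the total order 1 < 2 < 3 < 4 on the vertex set. Then K (dimension 1) consists of the simplices:

  0-simplices (4): [1], [2], [3], [4]
  1-simplices (4): [1,2], [1,3], [2,4], [3,4]

Hence C_0 ≅ Z^4, C_1 ≅ Z^4.

The boundary map ∂_1: C_1 → C_0 maps an edge to its endpoints' difference, ∂[p,q] = q − p. For instance
  ∂[3,4] = [4] − [3].
As a 4×4 matrix over Z this has rank 3, with invariant factors (1,1,1).

From H_k ≅ ker(∂_k) / im(∂_{k+1}) we obtain:

  H_0: rank C_0 − rank ∂_1 = 4 − 3 = 1, and the invariant factors of ∂_1 are all 1, so H_0 = Z.
  H_1: rank ker ∂_1 − rank ∂_2 = (4 − 3) − 0 = 1, and there is no ∂_2, so H_1 = Z.

As a check, the Euler characteristic is 4 − 4 = 0, which agrees with 1 − 1 = 0.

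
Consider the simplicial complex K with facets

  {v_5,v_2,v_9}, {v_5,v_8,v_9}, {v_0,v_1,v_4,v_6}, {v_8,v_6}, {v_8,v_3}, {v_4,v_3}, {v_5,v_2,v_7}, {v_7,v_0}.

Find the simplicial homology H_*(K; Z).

Take the total order v_0 < v_1 < v_2 < v_3 < v_4 < v_5 < v_6 < v_7 < v_8 < v_9 on the vertex set. Then K (dimension 3) consists of the simplices:

  0-simplices (10): [v_0], [v_1], [v_2], [v_3], [v_4], [v_5], [v_6], [v_7], [v_8], [v_9]
  1-simplices (17): (17 of them)
  2-simplices (7): [v_0,v_1,v_4], [v_0,v_1,v_6], [v_0,v_4,v_6], [v_1,v_4,v_6], [v_2,v_5,v_7], [v_2,v_5,v_9], [v_5,v_8,v_9]
  3-simplices (1): [v_0,v_1,v_4,v_6]

so the chain groups are C_0 ≅ Z^10, C_1 ≅ Z^17, C_2 ≅ Z^7, C_3 ≅ Z^1.

Boundary ∂_1: C_1 → C_0 sends each edge [p,q] (with p < q) to q − p.
The 10×17 boundary matrix has rank 9 and Smith normal form diag(1,1,1,1,1,1,1,1,1).

Boundary ∂_2: C_2 → C_1 acts by ∂[p,q,r] = [q,r] − [p,r] + [p,q]. For instance
  ∂[v_0,v_1,v_6] = [v_1,v_6] − [v_0,v_6] + [v_0,v_1],
  ∂[v_2,v_5,v_9] = [v_5,v_9] − [v_2,v_9] + [v_2,v_5].
The 17×7 boundary matrix has rank 6 and Smith normal form diag(1,1,1,1,1,1).

The boundary map ∂_3: C_3 → C_2 sends each 3-simplex σ to the alternating sum Σ_i (−1)^i (σ with its i-th vertex removed). For instance
  ∂[v_0,v_1,v_4,v_6] = [v_1,v_4,v_6] − [v_0,v_4,v_6] + [v_0,v_1,v_6] − [v_0,v_1,v_4].
The 7×1 boundary matrix has rank 1 and Smith normal form diag(1).

Now H_k = ker ∂_k / im ∂_{k+1}, so:

  H_0: rank C_0 − rank ∂_1 = 10 − 9 = 1, and the invariant factors of ∂_1 are all 1, so H_0 ≅ Z.
  H_1: rank ker ∂_1 − rank ∂_2 = (17 − 9) − 6 = 2, and the invariant factors of ∂_2 are all 1, so H_1 ≅ Z^2.
  H_2: rank ker ∂_2 − rank ∂_3 = (7 − 6) − 1 = 0, and the invariant factors of ∂_3 are all 1, so H_2 ≅ 0.
  H_3: rank ker ∂_3 − rank ∂_4 = (1 − 1) − 0 = 0, and there is no ∂_4, so H_3 ≅ 0.

As a check, the Euler characteristic is 10 − 17 + 7 − 1 = -1, which agrees with 1 − 2 + 0 − 0 = -1.

H_0 ≅ Z,  H_1 ≅ Z^2,  H_2 = 0,  H_3 = 0.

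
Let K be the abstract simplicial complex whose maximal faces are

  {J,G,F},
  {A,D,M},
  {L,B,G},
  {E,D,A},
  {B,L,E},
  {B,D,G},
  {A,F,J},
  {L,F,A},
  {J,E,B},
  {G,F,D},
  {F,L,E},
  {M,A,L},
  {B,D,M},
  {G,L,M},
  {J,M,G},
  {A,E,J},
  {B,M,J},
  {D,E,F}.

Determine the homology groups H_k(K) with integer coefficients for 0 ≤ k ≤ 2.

H_0 ≅ Z,  H_1 ≅ Z × Z/2,  H_2 = 0.

Fix the vertex order A < B < D < E < F < G < J < L < M and write every simplex with vertices in increasing order. Then dim K = 2 and the simplices of K are:

  0-simplices (9): A, B, D, E, F, G, J, L, M
  1-simplices (27): AD, AE, AF, AJ, AL, AM, BD, BE, BG, BJ, BL, BM, DE, DF, DG, DM, EF, EJ, EL, FG, FJ, FL, GJ, GL, GM, JM, LM
  2-simplices (18): ADE, ADM, AEJ, AFJ, AFL, ALM, BDG, BDM, BEJ, BEL, BGL, BJM, DEF, DFG, EFL, FGJ, GJM, GLM

so the chain groups are C_0 ≅ Z^9, C_1 ≅ Z^27, C_2 ≅ Z^18.

∂_1: C_1 → C_0 maps an edge to its endpoints' difference, ∂[p,q] = q − p.
This gives a 9×27 integer matrix of rank 8; reducing to Smith normal form yields diagonal entries (1,1,1,1,1,1,1,1).

The boundary map ∂_2: C_2 → C_1 acts by ∂[p,q,r] = [q,r] − [p,r] + [p,q]. For instance
  ∂DFG = FG − DG + DF,
  ∂AEJ = EJ − AJ + AE.
As a 27×18 matrix over Z this has rank 18, with invariant factors (1,1,1,1,1,1,1,1,1,1,1,1,1,1,1,1,1,2).

From H_k ≅ ker(∂_k) / im(∂_{k+1}) we obtain:

  H_0: rank C_0 − rank ∂_1 = 9 − 8 = 1, and the invariant factors of ∂_1 are all 1, so H_0 = Z.
  H_1: rank ker ∂_1 − rank ∂_2 = (27 − 8) − 18 = 1, and ∂_2 has invariant factor 2 > 1, so H_1 = Z × Z/2.
  H_2: rank ker ∂_2 − rank ∂_3 = (18 − 18) − 0 = 0, and there is no ∂_3, so H_2 = 0.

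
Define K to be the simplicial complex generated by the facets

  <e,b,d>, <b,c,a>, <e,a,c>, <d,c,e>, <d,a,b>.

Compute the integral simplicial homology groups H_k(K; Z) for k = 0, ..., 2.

H_0 ≅ Z,  H_1 ≅ Z,  H_2 = 0.

Take the total order a < b < c < d < e on the vertex set. Then K (dimension 2) consists of the simplices:

  0-simplices (5): a, b, c, d, e
  1-simplices (10): ab, ac, ad, ae, bc, bd, be, cd, ce, de
  2-simplices (5): abc, abd, ace, bde, cde

giving chain groups C_0 ≅ Z^5, C_1 ≅ Z^10, C_2 ≅ Z^5.

The boundary map ∂_1: C_1 → C_0 sends each edge [p,q] (with p < q) to q − p. For instance
  ∂bc = c − b.
The resulting 5×10 matrix has rank 4, and its Smith normal form has invariant factors (1,1,1,1).

The boundary map ∂_2: C_2 → C_1 sends each 2-simplex [p,q,r] to [q,r] − [p,r] + [p,q]. For instance
  ∂abc = bc − ac + ab,
  ∂ace = ce − ae + ac.
As a 10×5 matrix over Z this has rank 5, with invariant factors (1,1,1,1,1).

From H_k ≅ ker(∂_k) / im(∂_{k+1}) we obtain:

  H_0: rank C_0 − rank ∂_1 = 5 − 4 = 1, and the invariant factors of ∂_1 are all 1, so H_0 = Z.
  H_1: rank ker ∂_1 − rank ∂_2 = (10 − 4) − 5 = 1, and the invariant factors of ∂_2 are all 1, so H_1 = Z.
  H_2: rank ker ∂_2 − rank ∂_3 = (5 − 5) − 0 = 0, and there is no ∂_3, so H_2 = 0.

As a check, the Euler characteristic is 5 − 10 + 5 = 0, which agrees with 1 − 1 + 0 = 0.
(K is a triangulation of the Möbius band.)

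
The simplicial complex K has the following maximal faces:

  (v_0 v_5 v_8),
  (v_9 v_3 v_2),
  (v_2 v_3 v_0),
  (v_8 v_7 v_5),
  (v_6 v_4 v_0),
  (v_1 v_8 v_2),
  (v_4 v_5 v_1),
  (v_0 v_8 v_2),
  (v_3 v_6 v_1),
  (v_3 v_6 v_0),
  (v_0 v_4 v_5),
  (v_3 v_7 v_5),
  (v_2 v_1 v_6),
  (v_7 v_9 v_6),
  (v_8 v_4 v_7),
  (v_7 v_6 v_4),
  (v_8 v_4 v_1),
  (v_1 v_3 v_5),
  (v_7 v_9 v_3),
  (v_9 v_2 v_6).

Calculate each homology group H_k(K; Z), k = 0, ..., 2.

Take the total order v_0 < v_1 < v_2 < v_3 < v_4 < v_5 < v_6 < v_7 < v_8 < v_9 on the vertex set. Then K (dimension 2) consists of the simplices:

  0-simplices (10): [v_0], [v_1], [v_2], [v_3], [v_4], [v_5], [v_6], [v_7], [v_8], [v_9]
  1-simplices (30): (30 of them)
  2-simplices (20): (20 of them)

giving chain groups C_0 ≅ Z^10, C_1 ≅ Z^30, C_2 ≅ Z^20.

∂_1: C_1 → C_0 maps an edge to its endpoints' difference, ∂[p,q] = q − p. For instance
  ∂[v_1,v_4] = [v_4] − [v_1].
The 10×30 boundary matrix has rank 9 and Smith normal form diag(1,1,1,1,1,1,1,1,1).

Boundary ∂_2: C_2 → C_1 maps a triangle to the signed sum of its edges. For instance
  ∂[v_0,v_4,v_5] = [v_4,v_5] − [v_0,v_5] + [v_0,v_4],
  ∂[v_4,v_7,v_8] = [v_7,v_8] − [v_4,v_8] + [v_4,v_7].
As a 30×20 matrix over Z this has rank 20, with invariant factors (1,1,1,1,1,1,1,1,1,1,1,1,1,1,1,1,1,1,1,2).

Computing H_k = (kernel of ∂_k) / (image of ∂_{k+1}):

  H_0: rank C_0 − rank ∂_1 = 10 − 9 = 1, and the invariant factors of ∂_1 are all 1, so H_0 = Z.
  H_1: rank ker ∂_1 − rank ∂_2 = (30 − 9) − 20 = 1, and ∂_2 has invariant factor 2 > 1, so H_1 = Z × Z/2.
  H_2: rank ker ∂_2 − rank ∂_3 = (20 − 20) − 0 = 0, and there is no ∂_3, so H_2 = 0.

H_0 ≅ Z,  H_1 ≅ Z × Z/2,  H_2 = 0.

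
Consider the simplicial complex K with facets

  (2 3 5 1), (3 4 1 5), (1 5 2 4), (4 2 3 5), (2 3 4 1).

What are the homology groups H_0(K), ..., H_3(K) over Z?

Take the total order 1 < 2 < 3 < 4 < 5 on the vertex set. Then K (dimension 3) consists of the simplices:

  0-simplices (5): [1], [2], [3], [4], [5]
  1-simplices (10): [1,2], [1,3], [1,4], [1,5], [2,3], [2,4], [2,5], [3,4], [3,5], [4,5]
  2-simplices (10): [1,2,3], [1,2,4], [1,2,5], [1,3,4], [1,3,5], [1,4,5], [2,3,4], [2,3,5], [2,4,5], [3,4,5]
  3-simplices (5): [1,2,3,4], [1,2,3,5], [1,2,4,5], [1,3,4,5], [2,3,4,5]

Hence C_0 ≅ Z^5, C_1 ≅ Z^10, C_2 ≅ Z^10, C_3 ≅ Z^5.

∂_1: C_1 → C_0 maps an edge to its endpoints' difference, ∂[p,q] = q − p. For instance
  ∂[3,4] = [4] − [3].
The 5×10 boundary matrix has rank 4 and Smith normal form diag(1,1,1,1).

∂_2: C_2 → C_1 acts by ∂[p,q,r] = [q,r] − [p,r] + [p,q]. For instance
  ∂[1,2,3] = [2,3] − [1,3] + [1,2],
  ∂[2,3,4] = [3,4] − [2,4] + [2,3].
This gives a 10×10 integer matrix of rank 6; reducing to Smith normal form yields diagonal entries (1,1,1,1,1,1).

Boundary ∂_3: C_3 → C_2 sends each 3-simplex σ to the alternating sum Σ_i (−1)^i (σ with its i-th vertex removed). For instance
  ∂[1,3,4,5] = [3,4,5] − [1,4,5] + [1,3,5] − [1,3,4],
  ∂[2,3,4,5] = [3,4,5] − [2,4,5] + [2,3,5] − [2,3,4].
The 10×5 boundary matrix has rank 4 and Smith normal form diag(1,1,1,1).

From H_k ≅ ker(∂_k) / im(∂_{k+1}) we obtain:

  H_0: rank C_0 − rank ∂_1 = 5 − 4 = 1, and the invariant factors of ∂_1 are all 1, so H_0 = Z.
  H_1: rank ker ∂_1 − rank ∂_2 = (10 − 4) − 6 = 0, and the invariant factors of ∂_2 are all 1, so H_1 = 0.
  H_2: rank ker ∂_2 − rank ∂_3 = (10 − 6) − 4 = 0, and the invariant factors of ∂_3 are all 1, so H_2 = 0.
  H_3: rank ker ∂_3 − rank ∂_4 = (5 − 4) − 0 = 1, and there is no ∂_4, so H_3 = Z.

H_0 ≅ Z,  H_1 = 0,  H_2 = 0,  H_3 ≅ Z.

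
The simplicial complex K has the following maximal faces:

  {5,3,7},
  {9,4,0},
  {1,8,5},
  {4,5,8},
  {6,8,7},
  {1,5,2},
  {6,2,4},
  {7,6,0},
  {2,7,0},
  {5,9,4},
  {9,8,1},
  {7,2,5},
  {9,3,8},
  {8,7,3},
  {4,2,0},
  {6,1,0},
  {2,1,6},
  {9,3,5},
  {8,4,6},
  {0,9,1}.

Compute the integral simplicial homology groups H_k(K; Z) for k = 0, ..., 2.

H_0 ≅ Z,  H_1 ≅ Z ⊕ Z/2Z,  H_2 = 0.

Order the vertices as 0 < 1 < 2 < 3 < 4 < 5 < 6 < 7 < 8 < 9. Listing each simplex with vertices in this order, K has dimension 2 with simplices:

  0-simplices (10): [0], [1], [2], [3], [4], [5], [6], [7], [8], [9]
  1-simplices (30): (30 of them)
  2-simplices (20): (20 of them)

so the chain groups are C_0 ≅ Z^10, C_1 ≅ Z^30, C_2 ≅ Z^20.

Boundary ∂_1: C_1 → C_0 maps an edge to its endpoints' difference, ∂[p,q] = q − p. For instance
  ∂[0,7] = [7] − [0].
The resulting 10×30 matrix has rank 9, and its Smith normal form has invariant factors (1,1,1,1,1,1,1,1,1).

The boundary map ∂_2: C_2 → C_1 maps a triangle to the signed sum of its edges. For instance
  ∂[4,5,9] = [5,9] − [4,9] + [4,5],
  ∂[0,2,7] = [2,7] − [0,7] + [0,2].
The 30×20 boundary matrix has rank 20 and Smith normal form diag(1,1,1,1,1,1,1,1,1,1,1,1,1,1,1,1,1,1,1,2).

Now H_k = ker ∂_k / im ∂_{k+1}, so:

  H_0: rank C_0 − rank ∂_1 = 10 − 9 = 1, and the invariant factors of ∂_1 are all 1, so H_0 ≅ Z.
  H_1: rank ker ∂_1 − rank ∂_2 = (30 − 9) − 20 = 1, and ∂_2 has invariant factor 2 > 1, so H_1 ≅ Z ⊕ Z/2Z.
  H_2: rank ker ∂_2 − rank ∂_3 = (20 − 20) − 0 = 0, and there is no ∂_3, so H_2 ≅ 0.

(K is a triangulation of the Klein bottle.)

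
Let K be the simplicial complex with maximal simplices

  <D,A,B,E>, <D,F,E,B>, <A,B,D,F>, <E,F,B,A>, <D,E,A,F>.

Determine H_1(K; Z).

H_1 = 0.

Take the total order A < B < D < E < F on the vertex set. Then K (dimension 3) consists of the simplices:

  0-simplices (5): A, B, D, E, F
  1-simplices (10): AB, AD, AE, AF, BD, BE, BF, DE, DF, EF
  2-simplices (10): ABD, ABE, ABF, ADE, ADF, AEF, BDE, BDF, BEF, DEF
  3-simplices (5): ABDE, ABDF, ABEF, ADEF, BDEF

Hence C_0 ≅ Z^5, C_1 ≅ Z^10, C_2 ≅ Z^10, C_3 ≅ Z^5.

∂_1: C_1 → C_0 maps an edge to its endpoints' difference, ∂[p,q] = q − p. For instance
  ∂BF = F − B.
The resulting 5×10 matrix has rank 4, and its Smith normal form has invariant factors (1,1,1,1).

The boundary map ∂_2: C_2 → C_1 maps a triangle to the signed sum of its edges. For instance
  ∂AEF = EF − AF + AE,
  ∂ABD = BD − AD + AB.
As a 10×10 matrix over Z this has rank 6, with invariant factors (1,1,1,1,1,1).

∂_3: C_3 → C_2 sends each 3-simplex σ to the alternating sum Σ_i (−1)^i (σ with its i-th vertex removed). For instance
  ∂BDEF = DEF − BEF + BDF − BDE,
  ∂ABEF = BEF − AEF + ABF − ABE.
As a 10×5 matrix over Z this has rank 4, with invariant factors (1,1,1,1).

From H_k ≅ ker(∂_k) / im(∂_{k+1}) we obtain:

  H_1: rank ker ∂_1 − rank ∂_2 = (10 − 4) − 6 = 0, and the invariant factors of ∂_2 are all 1, so H_1 = 0.

(K is a triangulation of the 3-sphere S^3.)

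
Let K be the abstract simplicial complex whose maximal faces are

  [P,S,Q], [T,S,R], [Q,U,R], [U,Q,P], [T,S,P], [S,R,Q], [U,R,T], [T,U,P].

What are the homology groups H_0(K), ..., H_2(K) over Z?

Fix the vertex order P < Q < R < S < T < U and write every simplex with vertices in increasing order. Then dim K = 2 and the simplices of K are:

  0-simplices (6): P, Q, R, S, T, U
  1-simplices (12): PQ, PS, PT, PU, QR, QS, QU, RS, RT, RU, ST, TU
  2-simplices (8): PQS, PQU, PST, PTU, QRS, QRU, RST, RTU

so the chain groups are C_0 ≅ Z^6, C_1 ≅ Z^12, C_2 ≅ Z^8.

The boundary map ∂_1: C_1 → C_0 maps an edge to its endpoints' difference, ∂[p,q] = q − p. For instance
  ∂QS = S − Q.
The resulting 6×12 matrix has rank 5, and its Smith normal form has invariant factors (1,1,1,1,1).

∂_2: C_2 → C_1 sends each 2-simplex [p,q,r] to [q,r] − [p,r] + [p,q]. For instance
  ∂QRU = RU − QU + QR,
  ∂PST = ST − PT + PS.
This gives a 12×8 integer matrix of rank 7; reducing to Smith normal form yields diagonal entries (1,1,1,1,1,1,1).

Computing H_k = (kernel of ∂_k) / (image of ∂_{k+1}):

  H_0: rank C_0 − rank ∂_1 = 6 − 5 = 1, and the invariant factors of ∂_1 are all 1, so H_0 = Z.
  H_1: rank ker ∂_1 − rank ∂_2 = (12 − 5) − 7 = 0, and the invariant factors of ∂_2 are all 1, so H_1 = 0.
  H_2: rank ker ∂_2 − rank ∂_3 = (8 − 7) − 0 = 1, and there is no ∂_3, so H_2 = Z.

H_0 ≅ Z,  H_1 = 0,  H_2 ≅ Z.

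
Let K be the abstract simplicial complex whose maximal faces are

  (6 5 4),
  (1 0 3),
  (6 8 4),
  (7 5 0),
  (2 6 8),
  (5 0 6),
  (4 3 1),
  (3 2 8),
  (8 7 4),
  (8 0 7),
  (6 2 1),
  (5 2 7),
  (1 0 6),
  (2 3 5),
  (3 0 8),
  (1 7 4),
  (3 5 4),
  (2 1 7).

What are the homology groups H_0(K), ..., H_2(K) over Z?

Take the total order 0 < 1 < 2 < 3 < 4 < 5 < 6 < 7 < 8 on the vertex set. Then K (dimension 2) consists of the simplices:

  0-simplices (9): [0], [1], [2], [3], [4], [5], [6], [7], [8]
  1-simplices (27): (27 of them)
  2-simplices (18): [0,1,3], [0,1,6], [0,3,8], [0,5,6], [0,5,7], [0,7,8], [1,2,6], [1,2,7], [1,3,4], [1,4,7], [2,3,5], [2,3,8], [2,5,7], [2,6,8], [3,4,5], [4,5,6], [4,6,8], [4,7,8]

giving chain groups C_0 ≅ Z^9, C_1 ≅ Z^27, C_2 ≅ Z^18.

∂_1: C_1 → C_0 maps an edge to its endpoints' difference, ∂[p,q] = q − p. For instance
  ∂[4,7] = [7] − [4].
As a 9×27 matrix over Z this has rank 8, with invariant factors (1,1,1,1,1,1,1,1).

∂_2: C_2 → C_1 maps a triangle to the signed sum of its edges. For instance
  ∂[0,5,6] = [5,6] − [0,6] + [0,5],
  ∂[2,5,7] = [5,7] − [2,7] + [2,5].
The resulting 27×18 matrix has rank 17, and its Smith normal form has invariant factors (1,1,1,1,1,1,1,1,1,1,1,1,1,1,1,1,1).

Reading off H_k = ker ∂_k / im ∂_{k+1}:

  H_0: rank C_0 − rank ∂_1 = 9 − 8 = 1, and the invariant factors of ∂_1 are all 1, so H_0 ≅ Z.
  H_1: rank ker ∂_1 − rank ∂_2 = (27 − 8) − 17 = 2, and the invariant factors of ∂_2 are all 1, so H_1 ≅ Z^2.
  H_2: rank ker ∂_2 − rank ∂_3 = (18 − 17) − 0 = 1, and there is no ∂_3, so H_2 ≅ Z.

As a check, the Euler characteristic is 9 − 27 + 18 = 0, which agrees with 1 − 2 + 1 = 0.

H_0 ≅ Z,  H_1 ≅ Z^2,  H_2 ≅ Z.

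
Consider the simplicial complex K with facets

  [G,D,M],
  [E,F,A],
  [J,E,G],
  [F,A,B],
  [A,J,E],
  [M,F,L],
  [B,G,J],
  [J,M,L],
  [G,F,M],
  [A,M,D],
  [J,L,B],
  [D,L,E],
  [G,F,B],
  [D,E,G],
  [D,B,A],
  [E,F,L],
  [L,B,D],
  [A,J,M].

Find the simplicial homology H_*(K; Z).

H_0 ≅ Z,  H_1 ≅ Z^2,  H_2 ≅ Z.

Fix the vertex order A < B < D < E < F < G < J < L < M and write every simplex with vertices in increasing order. Then dim K = 2 and the simplices of K are:

  0-simplices (9): A, B, D, E, F, G, J, L, M
  1-simplices (27): AB, AD, AE, AF, AJ, AM, BD, BF, BG, BJ, BL, DE, DG, DL, DM, EF, EG, EJ, EL, FG, FL, FM, GJ, GM, JL, JM, LM
  2-simplices (18): ABD, ABF, ADM, AEF, AEJ, AJM, BDL, BFG, BGJ, BJL, DEG, DEL, DGM, EFL, EGJ, FGM, FLM, JLM

so the chain groups are C_0 ≅ Z^9, C_1 ≅ Z^27, C_2 ≅ Z^18.

The boundary map ∂_1: C_1 → C_0 is given by ∂[p,q] = [q] − [p].
The 9×27 boundary matrix has rank 8 and Smith normal form diag(1,1,1,1,1,1,1,1).

Boundary ∂_2: C_2 → C_1 maps a triangle to the signed sum of its edges. For instance
  ∂ADM = DM − AM + AD,
  ∂DEL = EL − DL + DE.
The resulting 27×18 matrix has rank 17, and its Smith normal form has invariant factors (1,1,1,1,1,1,1,1,1,1,1,1,1,1,1,1,1).

Now H_k = ker ∂_k / im ∂_{k+1}, so:

  H_0: rank C_0 − rank ∂_1 = 9 − 8 = 1, and the invariant factors of ∂_1 are all 1, so H_0 ≅ Z.
  H_1: rank ker ∂_1 − rank ∂_2 = (27 − 8) − 17 = 2, and the invariant factors of ∂_2 are all 1, so H_1 ≅ Z^2.
  H_2: rank ker ∂_2 − rank ∂_3 = (18 − 17) − 0 = 1, and there is no ∂_3, so H_2 ≅ Z.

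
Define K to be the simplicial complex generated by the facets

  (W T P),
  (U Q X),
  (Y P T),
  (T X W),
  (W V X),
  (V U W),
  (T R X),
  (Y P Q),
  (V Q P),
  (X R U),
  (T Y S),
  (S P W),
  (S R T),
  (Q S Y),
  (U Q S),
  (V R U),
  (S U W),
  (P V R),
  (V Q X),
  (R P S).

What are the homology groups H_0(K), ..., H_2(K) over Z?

H_0 = Z,  H_1 = Z ⊕ Z_2,  H_2 = 0.

Order the vertices as P < Q < R < S < T < U < V < W < X < Y. Listing each simplex with vertices in this order, K has dimension 2 with simplices:

  0-simplices (10): P, Q, R, S, T, U, V, W, X, Y
  1-simplices (30): PQ, PR, PS, PT, PV, PW, PY, QS, QU, QV, QX, QY, RS, RT, RU, RV, RX, ST, SU, SW, SY, TW, TX, TY, UV, UW, UX, VW, VX, WX
  2-simplices (20): PQV, PQY, PRS, PRV, PSW, PTW, PTY, QSU, QSY, QUX, QVX, RST, RTX, RUV, RUX, STY, SUW, TWX, UVW, VWX

so the chain groups are C_0 ≅ Z^10, C_1 ≅ Z^30, C_2 ≅ Z^20.

Boundary ∂_1: C_1 → C_0 sends each edge [p,q] (with p < q) to q − p.
As a 10×30 matrix over Z this has rank 9, with invariant factors (1,1,1,1,1,1,1,1,1).

Boundary ∂_2: C_2 → C_1 maps a triangle to the signed sum of its edges. For instance
  ∂PQY = QY − PY + PQ,
  ∂PTW = TW − PW + PT.
As a 30×20 matrix over Z this has rank 20, with invariant factors (1,1,1,1,1,1,1,1,1,1,1,1,1,1,1,1,1,1,1,2).

From H_k ≅ ker(∂_k) / im(∂_{k+1}) we obtain:

  H_0: rank C_0 − rank ∂_1 = 10 − 9 = 1, and the invariant factors of ∂_1 are all 1, so H_0 ≅ Z.
  H_1: rank ker ∂_1 − rank ∂_2 = (30 − 9) − 20 = 1, and ∂_2 has invariant factor 2 > 1, so H_1 ≅ Z ⊕ Z_2.
  H_2: rank ker ∂_2 − rank ∂_3 = (20 − 20) − 0 = 0, and there is no ∂_3, so H_2 ≅ 0.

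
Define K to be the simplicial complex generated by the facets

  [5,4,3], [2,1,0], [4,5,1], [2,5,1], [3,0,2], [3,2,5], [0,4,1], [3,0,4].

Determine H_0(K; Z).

H_0 = Z.

We work with the vertex ordering 0 < 1 < 2 < 3 < 4 < 5. The simplices of K, each written with vertices in increasing order, are:

  0-simplices (6): [0], [1], [2], [3], [4], [5]
  1-simplices (12): [0,1], [0,2], [0,3], [0,4], [1,2], [1,4], [1,5], [2,3], [2,5], [3,4], [3,5], [4,5]
  2-simplices (8): [0,1,2], [0,1,4], [0,2,3], [0,3,4], [1,2,5], [1,4,5], [2,3,5], [3,4,5]

so the chain groups are C_0 ≅ Z^6, C_1 ≅ Z^12, C_2 ≅ Z^8.

Boundary ∂_1: C_1 → C_0 sends each edge [p,q] (with p < q) to q − p.
The resulting 6×12 matrix has rank 5, and its Smith normal form has invariant factors (1,1,1,1,1).

Boundary ∂_2: C_2 → C_1 acts by ∂[p,q,r] = [q,r] − [p,r] + [p,q]. For instance
  ∂[0,1,4] = [1,4] − [0,4] + [0,1],
  ∂[0,3,4] = [3,4] − [0,4] + [0,3].
This gives a 12×8 integer matrix of rank 7; reducing to Smith normal form yields diagonal entries (1,1,1,1,1,1,1).

From H_k ≅ ker(∂_k) / im(∂_{k+1}) we obtain:

  H_0: rank C_0 − rank ∂_1 = 6 − 5 = 1, and the invariant factors of ∂_1 are all 1, so H_0 = Z.

(K is a triangulation of the 2-sphere S^2.)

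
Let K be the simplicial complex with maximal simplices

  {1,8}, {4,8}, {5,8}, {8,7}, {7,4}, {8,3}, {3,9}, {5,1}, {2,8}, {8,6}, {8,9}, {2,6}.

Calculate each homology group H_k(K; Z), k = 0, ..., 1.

H_0 ≅ Z,  H_1 ≅ Z^4.

Fix the vertex order 1 < 2 < 3 < 4 < 5 < 6 < 7 < 8 < 9 and write every simplex with vertices in increasing order. Then dim K = 1 and the simplices of K are:

  0-simplices (9): [1], [2], [3], [4], [5], [6], [7], [8], [9]
  1-simplices (12): [1,5], [1,8], [2,6], [2,8], [3,8], [3,9], [4,7], [4,8], [5,8], [6,8], [7,8], [8,9]

Hence C_0 ≅ Z^9, C_1 ≅ Z^12.

∂_1: C_1 → C_0 is given by ∂[p,q] = [q] − [p]. For instance
  ∂[4,8] = [8] − [4].
The resulting 9×12 matrix has rank 8, and its Smith normal form has invariant factors (1,1,1,1,1,1,1,1).

Computing H_k = (kernel of ∂_k) / (image of ∂_{k+1}):

  H_0: rank C_0 − rank ∂_1 = 9 − 8 = 1, and the invariant factors of ∂_1 are all 1, so H_0 = Z.
  H_1: rank ker ∂_1 − rank ∂_2 = (12 − 8) − 0 = 4, and there is no ∂_2, so H_1 = Z^4.

(K is a triangulation of a wedge of 4 circles.)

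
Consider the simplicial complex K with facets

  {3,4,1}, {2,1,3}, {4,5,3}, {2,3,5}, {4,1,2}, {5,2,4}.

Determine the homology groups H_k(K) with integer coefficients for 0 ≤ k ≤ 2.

Fix the vertex order 1 < 2 < 3 < 4 < 5 and write every simplex with vertices in increasing order. Then dim K = 2 and the simplices of K are:

  0-simplices (5): [1], [2], [3], [4], [5]
  1-simplices (9): [1,2], [1,3], [1,4], [2,3], [2,4], [2,5], [3,4], [3,5], [4,5]
  2-simplices (6): [1,2,3], [1,2,4], [1,3,4], [2,3,5], [2,4,5], [3,4,5]

so the chain groups are C_0 ≅ Z^5, C_1 ≅ Z^9, C_2 ≅ Z^6.

The boundary map ∂_1: C_1 → C_0 is given by ∂[p,q] = [q] − [p]. For instance
  ∂[3,5] = [5] − [3].
This gives a 5×9 integer matrix of rank 4; reducing to Smith normal form yields diagonal entries (1,1,1,1).

∂_2: C_2 → C_1 acts by ∂[p,q,r] = [q,r] − [p,r] + [p,q]. For instance
  ∂[1,2,3] = [2,3] − [1,3] + [1,2],
  ∂[1,2,4] = [2,4] − [1,4] + [1,2].
The resulting 9×6 matrix has rank 5, and its Smith normal form has invariant factors (1,1,1,1,1).

From H_k ≅ ker(∂_k) / im(∂_{k+1}) we obtain:

  H_0: rank C_0 − rank ∂_1 = 5 − 4 = 1, and the invariant factors of ∂_1 are all 1, so H_0 ≅ Z.
  H_1: rank ker ∂_1 − rank ∂_2 = (9 − 4) − 5 = 0, and the invariant factors of ∂_2 are all 1, so H_1 ≅ 0.
  H_2: rank ker ∂_2 − rank ∂_3 = (6 − 5) − 0 = 1, and there is no ∂_3, so H_2 ≅ Z.

As a check, the Euler characteristic is 5 − 9 + 6 = 2, which agrees with 1 − 0 + 1 = 2.

H_0 = Z,  H_1 = 0,  H_2 = Z.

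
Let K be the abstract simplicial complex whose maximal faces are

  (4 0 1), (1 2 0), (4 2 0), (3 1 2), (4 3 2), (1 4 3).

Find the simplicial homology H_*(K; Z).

H_0 = Z,  H_1 = 0,  H_2 = Z.

Order the vertices as 0 < 1 < 2 < 3 < 4. Listing each simplex with vertices in this order, K has dimension 2 with simplices:

  0-simplices (5): [0], [1], [2], [3], [4]
  1-simplices (9): [0,1], [0,2], [0,4], [1,2], [1,3], [1,4], [2,3], [2,4], [3,4]
  2-simplices (6): [0,1,2], [0,1,4], [0,2,4], [1,2,3], [1,3,4], [2,3,4]

giving chain groups C_0 ≅ Z^5, C_1 ≅ Z^9, C_2 ≅ Z^6.

∂_1: C_1 → C_0 sends each edge [p,q] (with p < q) to q − p. For instance
  ∂[0,4] = [4] − [0].
The 5×9 boundary matrix has rank 4 and Smith normal form diag(1,1,1,1).

Boundary ∂_2: C_2 → C_1 maps a triangle to the signed sum of its edges. For instance
  ∂[0,1,4] = [1,4] − [0,4] + [0,1],
  ∂[2,3,4] = [3,4] − [2,4] + [2,3].
As a 9×6 matrix over Z this has rank 5, with invariant factors (1,1,1,1,1).

Now H_k = ker ∂_k / im ∂_{k+1}, so:

  H_0: rank C_0 − rank ∂_1 = 5 − 4 = 1, and the invariant factors of ∂_1 are all 1, so H_0 ≅ Z.
  H_1: rank ker ∂_1 − rank ∂_2 = (9 − 4) − 5 = 0, and the invariant factors of ∂_2 are all 1, so H_1 ≅ 0.
  H_2: rank ker ∂_2 − rank ∂_3 = (6 − 5) − 0 = 1, and there is no ∂_3, so H_2 ≅ Z.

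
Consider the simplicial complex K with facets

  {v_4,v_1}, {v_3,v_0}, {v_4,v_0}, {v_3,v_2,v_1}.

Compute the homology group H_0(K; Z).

We work with the vertex ordering v_0 < v_1 < v_2 < v_3 < v_4. The simplices of K, each written with vertices in increasing order, are:

  0-simplices (5): [v_0], [v_1], [v_2], [v_3], [v_4]
  1-simplices (6): [v_0,v_3], [v_0,v_4], [v_1,v_2], [v_1,v_3], [v_1,v_4], [v_2,v_3]
  2-simplices (1): [v_1,v_2,v_3]

Hence C_0 ≅ Z^5, C_1 ≅ Z^6, C_2 ≅ Z^1.

The boundary map ∂_1: C_1 → C_0 is given by ∂[p,q] = [q] − [p].
As a 5×6 matrix over Z this has rank 4, with invariant factors (1,1,1,1).

Boundary ∂_2: C_2 → C_1 acts by ∂[p,q,r] = [q,r] − [p,r] + [p,q]. For instance
  ∂[v_1,v_2,v_3] = [v_2,v_3] − [v_1,v_3] + [v_1,v_2].
As a 6×1 matrix over Z this has rank 1, with invariant factors (1).

Now H_k = ker ∂_k / im ∂_{k+1}, so:

  H_0: rank C_0 − rank ∂_1 = 5 − 4 = 1, and the invariant factors of ∂_1 are all 1, so H_0 ≅ Z.

H_0 ≅ Z.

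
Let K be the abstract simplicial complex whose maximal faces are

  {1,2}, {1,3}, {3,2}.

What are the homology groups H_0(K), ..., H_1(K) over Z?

H_0 = Z,  H_1 = Z.

K has 3 vertices, 3 edges.
rank ∂_0 = 0, rank ∂_1 = 2 ⇒ b_0 = 3 − 0 − 2 = 1; all invariant factors of ∂_1 are 1 so no torsion. So H_0 ≅ Z.
rank ∂_1 = 2, rank ∂_2 = 0 ⇒ b_1 = 3 − 2 − 0 = 1. So H_1 ≅ Z.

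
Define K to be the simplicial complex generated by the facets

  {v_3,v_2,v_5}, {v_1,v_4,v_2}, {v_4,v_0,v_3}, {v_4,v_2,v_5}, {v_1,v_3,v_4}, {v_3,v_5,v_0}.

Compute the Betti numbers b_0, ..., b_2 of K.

Fix the vertex order v_0 < v_1 < v_2 < v_3 < v_4 < v_5 and write every simplex with vertices in increasing order. Then dim K = 2 and the simplices of K are:

  0-simplices (6): [v_0], [v_1], [v_2], [v_3], [v_4], [v_5]
  1-simplices (12): [v_0,v_3], [v_0,v_4], [v_0,v_5], [v_1,v_2], [v_1,v_3], [v_1,v_4], [v_2,v_3], [v_2,v_4], [v_2,v_5], [v_3,v_4], [v_3,v_5], [v_4,v_5]
  2-simplices (6): [v_0,v_3,v_4], [v_0,v_3,v_5], [v_1,v_2,v_4], [v_1,v_3,v_4], [v_2,v_3,v_5], [v_2,v_4,v_5]

Hence C_0 ≅ Z^6, C_1 ≅ Z^12, C_2 ≅ Z^6.

∂_1: C_1 → C_0 is given by ∂[p,q] = [q] − [p]. For instance
  ∂[v_1,v_2] = [v_2] − [v_1].
The 6×12 boundary matrix has rank 5 and Smith normal form diag(1,1,1,1,1).

Boundary ∂_2: C_2 → C_1 sends each 2-simplex [p,q,r] to [q,r] − [p,r] + [p,q]. For instance
  ∂[v_2,v_4,v_5] = [v_4,v_5] − [v_2,v_5] + [v_2,v_4],
  ∂[v_1,v_3,v_4] = [v_3,v_4] − [v_1,v_4] + [v_1,v_3].
As a 12×6 matrix over Z this has rank 6, with invariant factors (1,1,1,1,1,1).

Reading off H_k = ker ∂_k / im ∂_{k+1}:

  H_0: rank C_0 − rank ∂_1 = 6 − 5 = 1, and the invariant factors of ∂_1 are all 1, so H_0 ≅ Z.
  H_1: rank ker ∂_1 − rank ∂_2 = (12 − 5) − 6 = 1, and the invariant factors of ∂_2 are all 1, so H_1 ≅ Z.
  H_2: rank ker ∂_2 − rank ∂_3 = (6 − 6) − 0 = 0, and there is no ∂_3, so H_2 ≅ 0.

(K is a triangulation of the cylinder S^1 x I.)

Hence the Betti numbers are b_0 = 1, b_1 = 1, b_2 = 0.

b_0 = 1, b_1 = 1, b_2 = 0.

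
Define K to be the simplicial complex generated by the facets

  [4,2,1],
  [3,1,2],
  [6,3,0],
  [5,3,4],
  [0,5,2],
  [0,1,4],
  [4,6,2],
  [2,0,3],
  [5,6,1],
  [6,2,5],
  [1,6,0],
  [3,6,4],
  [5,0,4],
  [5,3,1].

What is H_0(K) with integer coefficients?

H_0 ≅ Z.

Order the vertices as 0 < 1 < 2 < 3 < 4 < 5 < 6. Listing each simplex with vertices in this order, K has dimension 2 with simplices:

  0-simplices (7): [0], [1], [2], [3], [4], [5], [6]
  1-simplices (21): [0,1], [0,2], [0,3], [0,4], [0,5], [0,6], [1,2], [1,3], [1,4], [1,5], [1,6], [2,3], [2,4], [2,5], [2,6], [3,4], [3,5], [3,6], [4,5], [4,6], [5,6]
  2-simplices (14): [0,1,4], [0,1,6], [0,2,3], [0,2,5], [0,3,6], [0,4,5], [1,2,3], [1,2,4], [1,3,5], [1,5,6], [2,4,6], [2,5,6], [3,4,5], [3,4,6]

so the chain groups are C_0 ≅ Z^7, C_1 ≅ Z^21, C_2 ≅ Z^14.

The boundary map ∂_1: C_1 → C_0 sends each edge [p,q] (with p < q) to q − p.
The resulting 7×21 matrix has rank 6, and its Smith normal form has invariant factors (1,1,1,1,1,1).

∂_2: C_2 → C_1 sends each 2-simplex [p,q,r] to [q,r] − [p,r] + [p,q]. For instance
  ∂[2,5,6] = [5,6] − [2,6] + [2,5],
  ∂[0,1,6] = [1,6] − [0,6] + [0,1].
The 21×14 boundary matrix has rank 13 and Smith normal form diag(1,1,1,1,1,1,1,1,1,1,1,1,1).

Reading off H_k = ker ∂_k / im ∂_{k+1}:

  H_0: rank C_0 − rank ∂_1 = 7 − 6 = 1, and the invariant factors of ∂_1 are all 1, so H_0 = Z.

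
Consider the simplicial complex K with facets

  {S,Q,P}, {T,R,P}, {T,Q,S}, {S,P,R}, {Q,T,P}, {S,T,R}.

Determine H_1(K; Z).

H_1 = 0.

Take the total order P < Q < R < S < T on the vertex set. Then K (dimension 2) consists of the simplices:

  0-simplices (5): P, Q, R, S, T
  1-simplices (9): PQ, PR, PS, PT, QS, QT, RS, RT, ST
  2-simplices (6): PQS, PQT, PRS, PRT, QST, RST

so the chain groups are C_0 ≅ Z^5, C_1 ≅ Z^9, C_2 ≅ Z^6.

Boundary ∂_1: C_1 → C_0 is given by ∂[p,q] = [q] − [p].
As a 5×9 matrix over Z this has rank 4, with invariant factors (1,1,1,1).

Boundary ∂_2: C_2 → C_1 sends each 2-simplex [p,q,r] to [q,r] − [p,r] + [p,q]. For instance
  ∂PRT = RT − PT + PR,
  ∂QST = ST − QT + QS.
The 9×6 boundary matrix has rank 5 and Smith normal form diag(1,1,1,1,1).

From H_k ≅ ker(∂_k) / im(∂_{k+1}) we obtain:

  H_1: rank ker ∂_1 − rank ∂_2 = (9 − 4) − 5 = 0, and the invariant factors of ∂_2 are all 1, so H_1 ≅ 0.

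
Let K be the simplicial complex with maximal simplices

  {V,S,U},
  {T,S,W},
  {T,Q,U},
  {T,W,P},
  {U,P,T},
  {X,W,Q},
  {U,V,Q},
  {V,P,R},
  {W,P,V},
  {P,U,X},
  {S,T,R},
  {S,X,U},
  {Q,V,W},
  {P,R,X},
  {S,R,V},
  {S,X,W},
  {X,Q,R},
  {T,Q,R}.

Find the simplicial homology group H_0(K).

Fix the vertex order P < Q < R < S < T < U < V < W < X and write every simplex with vertices in increasing order. Then dim K = 2 and the simplices of K are:

  0-simplices (9): P, Q, R, S, T, U, V, W, X
  1-simplices (27): PR, PT, PU, PV, PW, PX, QR, QT, QU, QV, QW, QX, RS, RT, RV, RX, ST, SU, SV, SW, SX, TU, TW, UV, UX, VW, WX
  2-simplices (18): PRV, PRX, PTU, PTW, PUX, PVW, QRT, QRX, QTU, QUV, QVW, QWX, RST, RSV, STW, SUV, SUX, SWX

giving chain groups C_0 ≅ Z^9, C_1 ≅ Z^27, C_2 ≅ Z^18.

∂_1: C_1 → C_0 sends each edge [p,q] (with p < q) to q − p.
This gives a 9×27 integer matrix of rank 8; reducing to Smith normal form yields diagonal entries (1,1,1,1,1,1,1,1).

∂_2: C_2 → C_1 sends each 2-simplex [p,q,r] to [q,r] − [p,r] + [p,q]. For instance
  ∂QUV = UV − QV + QU,
  ∂QVW = VW − QW + QV.
As a 27×18 matrix over Z this has rank 17, with invariant factors (1,1,1,1,1,1,1,1,1,1,1,1,1,1,1,1,1).

Reading off H_k = ker ∂_k / im ∂_{k+1}:

  H_0: rank C_0 − rank ∂_1 = 9 − 8 = 1, and the invariant factors of ∂_1 are all 1, so H_0 ≅ Z.

H_0 = Z.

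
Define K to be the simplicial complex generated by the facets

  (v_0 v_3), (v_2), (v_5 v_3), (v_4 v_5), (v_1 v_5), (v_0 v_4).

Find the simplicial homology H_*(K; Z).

H_0 ≅ Z^2,  H_1 ≅ Z.

Take the total order v_0 < v_1 < v_2 < v_3 < v_4 < v_5 on the vertex set. Then K (dimension 1) consists of the simplices:

  0-simplices (6): [v_0], [v_1], [v_2], [v_3], [v_4], [v_5]
  1-simplices (5): [v_0,v_3], [v_0,v_4], [v_1,v_5], [v_3,v_5], [v_4,v_5]

so the chain groups are C_0 ≅ Z^6, C_1 ≅ Z^5.

∂_1: C_1 → C_0 maps an edge to its endpoints' difference, ∂[p,q] = q − p. For instance
  ∂[v_3,v_5] = [v_5] − [v_3].
As a 6×5 matrix over Z this has rank 4, with invariant factors (1,1,1,1).

From H_k ≅ ker(∂_k) / im(∂_{k+1}) we obtain:

  H_0: rank C_0 − rank ∂_1 = 6 − 4 = 2, and the invariant factors of ∂_1 are all 1, so H_0 = Z^2.
  H_1: rank ker ∂_1 − rank ∂_2 = (5 − 4) − 0 = 1, and there is no ∂_2, so H_1 = Z.

As a check, the Euler characteristic is 6 − 5 = 1, which agrees with 2 − 1 = 1.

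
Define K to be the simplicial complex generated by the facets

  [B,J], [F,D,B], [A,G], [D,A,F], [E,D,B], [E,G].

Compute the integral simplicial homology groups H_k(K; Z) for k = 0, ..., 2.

Fix the vertex order A < B < D < E < F < G < J and write every simplex with vertices in increasing order. Then dim K = 2 and the simplices of K are:

  0-simplices (7): A, B, D, E, F, G, J
  1-simplices (10): AD, AF, AG, BD, BE, BF, BJ, DE, DF, EG
  2-simplices (3): ADF, BDE, BDF

giving chain groups C_0 ≅ Z^7, C_1 ≅ Z^10, C_2 ≅ Z^3.

∂_1: C_1 → C_0 maps an edge to its endpoints' difference, ∂[p,q] = q − p. For instance
  ∂BF = F − B.
As a 7×10 matrix over Z this has rank 6, with invariant factors (1,1,1,1,1,1).

The boundary map ∂_2: C_2 → C_1 maps a triangle to the signed sum of its edges. For instance
  ∂ADF = DF − AF + AD,
  ∂BDF = DF − BF + BD.
The 10×3 boundary matrix has rank 3 and Smith normal form diag(1,1,1).

Computing H_k = (kernel of ∂_k) / (image of ∂_{k+1}):

  H_0: rank C_0 − rank ∂_1 = 7 − 6 = 1, and the invariant factors of ∂_1 are all 1, so H_0 ≅ Z.
  H_1: rank ker ∂_1 − rank ∂_2 = (10 − 6) − 3 = 1, and the invariant factors of ∂_2 are all 1, so H_1 ≅ Z.
  H_2: rank ker ∂_2 − rank ∂_3 = (3 − 3) − 0 = 0, and there is no ∂_3, so H_2 ≅ 0.

H_0 ≅ Z,  H_1 ≅ Z,  H_2 = 0.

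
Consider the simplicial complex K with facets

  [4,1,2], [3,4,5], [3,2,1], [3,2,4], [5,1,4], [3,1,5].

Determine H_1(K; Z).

Take the total order 1 < 2 < 3 < 4 < 5 on the vertex set. Then K (dimension 2) consists of the simplices:

  0-simplices (5): [1], [2], [3], [4], [5]
  1-simplices (9): [1,2], [1,3], [1,4], [1,5], [2,3], [2,4], [3,4], [3,5], [4,5]
  2-simplices (6): [1,2,3], [1,2,4], [1,3,5], [1,4,5], [2,3,4], [3,4,5]

so the chain groups are C_0 ≅ Z^5, C_1 ≅ Z^9, C_2 ≅ Z^6.

Boundary ∂_1: C_1 → C_0 is given by ∂[p,q] = [q] − [p]. For instance
  ∂[2,4] = [4] − [2].
The resulting 5×9 matrix has rank 4, and its Smith normal form has invariant factors (1,1,1,1).

The boundary map ∂_2: C_2 → C_1 acts by ∂[p,q,r] = [q,r] − [p,r] + [p,q]. For instance
  ∂[1,4,5] = [4,5] − [1,5] + [1,4],
  ∂[1,2,4] = [2,4] − [1,4] + [1,2].
This gives a 9×6 integer matrix of rank 5; reducing to Smith normal form yields diagonal entries (1,1,1,1,1).

From H_k ≅ ker(∂_k) / im(∂_{k+1}) we obtain:

  H_1: rank ker ∂_1 − rank ∂_2 = (9 − 4) − 5 = 0, and the invariant factors of ∂_2 are all 1, so H_1 ≅ 0.

(K is a triangulation of the 2-sphere S^2.)

H_1 ≅ 0.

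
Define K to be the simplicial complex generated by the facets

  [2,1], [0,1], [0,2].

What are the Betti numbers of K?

We work with the vertex ordering 0 < 1 < 2. The simplices of K, each written with vertices in increasing order, are:

  0-simplices (3): [0], [1], [2]
  1-simplices (3): [0,1], [0,2], [1,2]

giving chain groups C_0 ≅ Z^3, C_1 ≅ Z^3.

∂_1: C_1 → C_0 is given by ∂[p,q] = [q] − [p].
This gives a 3×3 integer matrix of rank 2; reducing to Smith normal form yields diagonal entries (1,1).

Computing H_k = (kernel of ∂_k) / (image of ∂_{k+1}):

  H_0: rank C_0 − rank ∂_1 = 3 − 2 = 1, and the invariant factors of ∂_1 are all 1, so H_0 = Z.
  H_1: rank ker ∂_1 − rank ∂_2 = (3 − 2) − 0 = 1, and there is no ∂_2, so H_1 = Z.

As a check, the Euler characteristic is 3 − 3 = 0, which agrees with 1 − 1 = 0.
(K is a triangulation of the circle S^1.)

Hence the Betti numbers are b_0 = 1, b_1 = 1.

b_0 = 1, b_1 = 1.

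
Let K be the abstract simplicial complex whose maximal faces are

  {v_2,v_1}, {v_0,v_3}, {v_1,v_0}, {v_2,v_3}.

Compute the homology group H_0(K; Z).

H_0 ≅ Z.

Order the vertices as v_0 < v_1 < v_2 < v_3. Listing each simplex with vertices in this order, K has dimension 1 with simplices:

  0-simplices (4): [v_0], [v_1], [v_2], [v_3]
  1-simplices (4): [v_0,v_1], [v_0,v_3], [v_1,v_2], [v_2,v_3]

Hence C_0 ≅ Z^4, C_1 ≅ Z^4.

Boundary ∂_1: C_1 → C_0 maps an edge to its endpoints' difference, ∂[p,q] = q − p.
The resulting 4×4 matrix has rank 3, and its Smith normal form has invariant factors (1,1,1).

Computing H_k = (kernel of ∂_k) / (image of ∂_{k+1}):

  H_0: rank C_0 − rank ∂_1 = 4 − 3 = 1, and the invariant factors of ∂_1 are all 1, so H_0 ≅ Z.

(K is a triangulation of the circle S^1.)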